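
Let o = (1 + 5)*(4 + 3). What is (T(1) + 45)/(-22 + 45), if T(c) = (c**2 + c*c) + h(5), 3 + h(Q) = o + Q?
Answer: 91/23 ≈ 3.9565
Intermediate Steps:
o = 42 (o = 6*7 = 42)
h(Q) = 39 + Q (h(Q) = -3 + (42 + Q) = 39 + Q)
T(c) = 44 + 2*c**2 (T(c) = (c**2 + c*c) + (39 + 5) = (c**2 + c**2) + 44 = 2*c**2 + 44 = 44 + 2*c**2)
(T(1) + 45)/(-22 + 45) = ((44 + 2*1**2) + 45)/(-22 + 45) = ((44 + 2*1) + 45)/23 = ((44 + 2) + 45)*(1/23) = (46 + 45)*(1/23) = 91*(1/23) = 91/23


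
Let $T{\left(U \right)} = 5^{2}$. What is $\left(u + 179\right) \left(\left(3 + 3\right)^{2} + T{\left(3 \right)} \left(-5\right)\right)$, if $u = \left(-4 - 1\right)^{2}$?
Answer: $-18156$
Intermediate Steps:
$T{\left(U \right)} = 25$
$u = 25$ ($u = \left(-5\right)^{2} = 25$)
$\left(u + 179\right) \left(\left(3 + 3\right)^{2} + T{\left(3 \right)} \left(-5\right)\right) = \left(25 + 179\right) \left(\left(3 + 3\right)^{2} + 25 \left(-5\right)\right) = 204 \left(6^{2} - 125\right) = 204 \left(36 - 125\right) = 204 \left(-89\right) = -18156$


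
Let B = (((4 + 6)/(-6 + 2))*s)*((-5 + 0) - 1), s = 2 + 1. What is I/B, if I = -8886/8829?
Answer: -2962/132435 ≈ -0.022366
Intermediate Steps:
I = -2962/2943 (I = -8886*1/8829 = -2962/2943 ≈ -1.0065)
s = 3
B = 45 (B = (((4 + 6)/(-6 + 2))*3)*((-5 + 0) - 1) = ((10/(-4))*3)*(-5 - 1) = ((10*(-1/4))*3)*(-6) = -5/2*3*(-6) = -15/2*(-6) = 45)
I/B = -2962/2943/45 = -2962/2943*1/45 = -2962/132435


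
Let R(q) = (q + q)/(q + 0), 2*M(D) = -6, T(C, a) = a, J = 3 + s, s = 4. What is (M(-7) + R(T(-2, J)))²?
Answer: 1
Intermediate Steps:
J = 7 (J = 3 + 4 = 7)
M(D) = -3 (M(D) = (½)*(-6) = -3)
R(q) = 2 (R(q) = (2*q)/q = 2)
(M(-7) + R(T(-2, J)))² = (-3 + 2)² = (-1)² = 1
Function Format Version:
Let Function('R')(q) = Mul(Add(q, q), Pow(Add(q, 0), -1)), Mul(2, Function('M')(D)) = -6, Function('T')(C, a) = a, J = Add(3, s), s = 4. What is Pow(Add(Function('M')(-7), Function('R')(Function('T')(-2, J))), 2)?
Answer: 1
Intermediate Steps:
J = 7 (J = Add(3, 4) = 7)
Function('M')(D) = -3 (Function('M')(D) = Mul(Rational(1, 2), -6) = -3)
Function('R')(q) = 2 (Function('R')(q) = Mul(Mul(2, q), Pow(q, -1)) = 2)
Pow(Add(Function('M')(-7), Function('R')(Function('T')(-2, J))), 2) = Pow(Add(-3, 2), 2) = Pow(-1, 2) = 1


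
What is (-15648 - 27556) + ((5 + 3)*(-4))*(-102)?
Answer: -39940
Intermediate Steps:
(-15648 - 27556) + ((5 + 3)*(-4))*(-102) = -43204 + (8*(-4))*(-102) = -43204 - 32*(-102) = -43204 + 3264 = -39940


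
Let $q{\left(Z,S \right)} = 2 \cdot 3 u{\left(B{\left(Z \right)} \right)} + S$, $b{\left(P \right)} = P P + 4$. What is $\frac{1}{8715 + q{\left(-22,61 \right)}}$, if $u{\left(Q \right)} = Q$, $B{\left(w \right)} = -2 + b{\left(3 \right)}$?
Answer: $\frac{1}{8842} \approx 0.0001131$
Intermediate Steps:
$b{\left(P \right)} = 4 + P^{2}$ ($b{\left(P \right)} = P^{2} + 4 = 4 + P^{2}$)
$B{\left(w \right)} = 11$ ($B{\left(w \right)} = -2 + \left(4 + 3^{2}\right) = -2 + \left(4 + 9\right) = -2 + 13 = 11$)
$q{\left(Z,S \right)} = 66 + S$ ($q{\left(Z,S \right)} = 2 \cdot 3 \cdot 11 + S = 6 \cdot 11 + S = 66 + S$)
$\frac{1}{8715 + q{\left(-22,61 \right)}} = \frac{1}{8715 + \left(66 + 61\right)} = \frac{1}{8715 + 127} = \frac{1}{8842}$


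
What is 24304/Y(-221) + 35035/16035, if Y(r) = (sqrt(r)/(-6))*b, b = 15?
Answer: 7007/3207 + 48608*I*sqrt(221)/1105 ≈ 2.1849 + 653.95*I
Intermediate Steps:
Y(r) = -5*sqrt(r)/2 (Y(r) = (sqrt(r)/(-6))*15 = -sqrt(r)/6*15 = -5*sqrt(r)/2)
24304/Y(-221) + 35035/16035 = 24304/((-5*I*sqrt(221)/2)) + 35035/16035 = 24304/((-5*I*sqrt(221)/2)) + 35035*(1/16035) = 24304/((-5*I*sqrt(221)/2)) + 7007/3207 = 24304*(2*I*sqrt(221)/1105) + 7007/3207 = 48608*I*sqrt(221)/1105 + 7007/3207 = 7007/3207 + 48608*I*sqrt(221)/1105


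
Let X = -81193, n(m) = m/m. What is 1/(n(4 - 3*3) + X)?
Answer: -1/81192 ≈ -1.2316e-5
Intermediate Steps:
n(m) = 1
1/(n(4 - 3*3) + X) = 1/(1 - 81193) = 1/(-81192) = -1/81192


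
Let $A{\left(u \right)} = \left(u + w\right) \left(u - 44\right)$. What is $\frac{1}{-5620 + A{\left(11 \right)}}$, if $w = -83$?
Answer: $- \frac{1}{3244} \approx -0.00030826$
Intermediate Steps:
$A{\left(u \right)} = \left(-83 + u\right) \left(-44 + u\right)$ ($A{\left(u \right)} = \left(u - 83\right) \left(u - 44\right) = \left(-83 + u\right) \left(-44 + u\right)$)
$\frac{1}{-5620 + A{\left(11 \right)}} = \frac{1}{-5620 + \left(3652 + 11^{2} - 1397\right)} = \frac{1}{-5620 + \left(3652 + 121 - 1397\right)} = \frac{1}{-5620 + 2376} = \frac{1}{-3244} = - \frac{1}{3244}$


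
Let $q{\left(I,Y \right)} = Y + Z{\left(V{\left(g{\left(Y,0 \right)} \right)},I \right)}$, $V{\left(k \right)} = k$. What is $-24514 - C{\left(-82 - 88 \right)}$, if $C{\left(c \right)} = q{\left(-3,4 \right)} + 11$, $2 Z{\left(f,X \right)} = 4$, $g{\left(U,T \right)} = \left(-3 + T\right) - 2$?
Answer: $-24531$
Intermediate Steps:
$g{\left(U,T \right)} = -5 + T$
$Z{\left(f,X \right)} = 2$ ($Z{\left(f,X \right)} = \frac{1}{2} \cdot 4 = 2$)
$q{\left(I,Y \right)} = 2 + Y$ ($q{\left(I,Y \right)} = Y + 2 = 2 + Y$)
$C{\left(c \right)} = 17$ ($C{\left(c \right)} = \left(2 + 4\right) + 11 = 6 + 11 = 17$)
$-24514 - C{\left(-82 - 88 \right)} = -24514 - 17 = -24531$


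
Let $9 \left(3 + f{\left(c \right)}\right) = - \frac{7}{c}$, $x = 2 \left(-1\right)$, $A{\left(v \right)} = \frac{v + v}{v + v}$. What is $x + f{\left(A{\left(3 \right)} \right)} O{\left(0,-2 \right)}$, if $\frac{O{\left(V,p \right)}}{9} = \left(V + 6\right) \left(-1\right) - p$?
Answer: $134$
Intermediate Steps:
$A{\left(v \right)} = 1$ ($A{\left(v \right)} = \frac{2 v}{2 v} = 2 v \frac{1}{2 v} = 1$)
$O{\left(V,p \right)} = -54 - 9 V - 9 p$ ($O{\left(V,p \right)} = 9 \left(\left(V + 6\right) \left(-1\right) - p\right) = 9 \left(\left(6 + V\right) \left(-1\right) - p\right) = 9 \left(\left(-6 - V\right) - p\right) = 9 \left(-6 - V - p\right) = -54 - 9 V - 9 p$)
$x = -2$
$f{\left(c \right)} = -3 - \frac{7}{9 c}$ ($f{\left(c \right)} = -3 + \frac{\left(-7\right) \frac{1}{c}}{9} = -3 - \frac{7}{9 c}$)
$x + f{\left(A{\left(3 \right)} \right)} O{\left(0,-2 \right)} = -2 + \left(-3 - \frac{7}{9 \cdot 1}\right) \left(-54 - 0 - -18\right) = -2 + \left(-3 - \frac{7}{9}\right) \left(-54 + 0 + 18\right) = -2 + \left(-3 - \frac{7}{9}\right) \left(-36\right) = -2 - -136 = -2 + 136 = 134$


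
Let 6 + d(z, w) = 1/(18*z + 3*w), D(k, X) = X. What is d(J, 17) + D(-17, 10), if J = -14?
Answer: 803/201 ≈ 3.9950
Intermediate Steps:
d(z, w) = -6 + 1/(3*w + 18*z) (d(z, w) = -6 + 1/(18*z + 3*w) = -6 + 1/(3*w + 18*z))
d(J, 17) + D(-17, 10) = (1 - 108*(-14) - 18*17)/(3*(17 + 6*(-14))) + 10 = (1 + 1512 - 306)/(3*(17 - 84)) + 10 = (⅓)*1207/(-67) + 10 = (⅓)*(-1/67)*1207 + 10 = -1207/201 + 10 = 803/201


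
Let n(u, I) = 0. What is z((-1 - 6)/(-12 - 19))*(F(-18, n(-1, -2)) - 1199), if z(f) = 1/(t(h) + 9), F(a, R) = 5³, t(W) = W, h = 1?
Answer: -537/5 ≈ -107.40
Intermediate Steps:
F(a, R) = 125
z(f) = ⅒ (z(f) = 1/(1 + 9) = 1/10 = ⅒)
z((-1 - 6)/(-12 - 19))*(F(-18, n(-1, -2)) - 1199) = (125 - 1199)/10 = (⅒)*(-1074) = -537/5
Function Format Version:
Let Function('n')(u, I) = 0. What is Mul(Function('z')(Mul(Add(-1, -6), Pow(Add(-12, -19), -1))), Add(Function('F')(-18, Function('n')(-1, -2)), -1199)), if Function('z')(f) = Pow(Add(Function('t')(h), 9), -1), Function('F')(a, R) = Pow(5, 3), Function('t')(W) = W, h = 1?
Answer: Rational(-537, 5) ≈ -107.40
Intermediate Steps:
Function('F')(a, R) = 125
Function('z')(f) = Rational(1, 10) (Function('z')(f) = Pow(Add(1, 9), -1) = Pow(10, -1) = Rational(1, 10))
Mul(Function('z')(Mul(Add(-1, -6), Pow(Add(-12, -19), -1))), Add(Function('F')(-18, Function('n')(-1, -2)), -1199)) = Mul(Rational(1, 10), Add(125, -1199)) = Mul(Rational(1, 10), -1074) = Rational(-537, 5)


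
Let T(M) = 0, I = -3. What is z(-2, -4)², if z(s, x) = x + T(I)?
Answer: 16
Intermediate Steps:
z(s, x) = x (z(s, x) = x + 0 = x)
z(-2, -4)² = (-4)² = 16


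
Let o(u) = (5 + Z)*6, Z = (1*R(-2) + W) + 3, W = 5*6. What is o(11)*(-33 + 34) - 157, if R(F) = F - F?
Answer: 71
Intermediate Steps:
R(F) = 0
W = 30
Z = 33 (Z = (1*0 + 30) + 3 = (0 + 30) + 3 = 30 + 3 = 33)
o(u) = 228 (o(u) = (5 + 33)*6 = 38*6 = 228)
o(11)*(-33 + 34) - 157 = 228*(-33 + 34) - 157 = 228*1 - 157 = 228 - 157 = 71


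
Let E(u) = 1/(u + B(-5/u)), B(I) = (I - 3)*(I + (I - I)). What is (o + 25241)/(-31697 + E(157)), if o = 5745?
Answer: -59993125589/61369706316 ≈ -0.97757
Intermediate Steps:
B(I) = I*(-3 + I) (B(I) = (-3 + I)*(I + 0) = (-3 + I)*I = I*(-3 + I))
E(u) = 1/(u - 5*(-3 - 5/u)/u) (E(u) = 1/(u + (-5/u)*(-3 - 5/u)) = 1/(u - 5*(-3 - 5/u)/u))
(o + 25241)/(-31697 + E(157)) = (5745 + 25241)/(-31697 + 157**2/(25 + 157**3 + 15*157)) = 30986/(-31697 + 24649/(25 + 3869893 + 2355)) = 30986/(-31697 + 24649/3872273) = 30986/(-122739412632/3872273) = 30986*(-3872273/122739412632) = -59993125589/61369706316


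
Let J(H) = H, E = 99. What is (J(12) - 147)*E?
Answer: -13365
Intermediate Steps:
(J(12) - 147)*E = (12 - 147)*99 = -135*99 = -13365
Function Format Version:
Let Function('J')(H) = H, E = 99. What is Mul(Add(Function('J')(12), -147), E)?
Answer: -13365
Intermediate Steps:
Mul(Add(Function('J')(12), -147), E) = Mul(Add(12, -147), 99) = Mul(-135, 99) = -13365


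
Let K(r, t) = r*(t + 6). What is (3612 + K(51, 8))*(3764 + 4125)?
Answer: 34127814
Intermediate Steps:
K(r, t) = r*(6 + t)
(3612 + K(51, 8))*(3764 + 4125) = (3612 + 51*(6 + 8))*(3764 + 4125) = (3612 + 51*14)*7889 = (3612 + 714)*7889 = 4326*7889 = 34127814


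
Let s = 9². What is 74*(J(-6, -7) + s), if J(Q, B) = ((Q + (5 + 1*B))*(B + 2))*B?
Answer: -14726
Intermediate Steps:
J(Q, B) = B*(2 + B)*(5 + B + Q) (J(Q, B) = ((Q + (5 + B))*(2 + B))*B = ((5 + B + Q)*(2 + B))*B = ((2 + B)*(5 + B + Q))*B = B*(2 + B)*(5 + B + Q))
s = 81
74*(J(-6, -7) + s) = 74*(-7*(10 + (-7)² + 2*(-6) + 7*(-7) - 7*(-6)) + 81) = 74*(-7*(10 + 49 - 12 - 49 + 42) + 81) = 74*(-7*40 + 81) = 74*(-280 + 81) = 74*(-199) = -14726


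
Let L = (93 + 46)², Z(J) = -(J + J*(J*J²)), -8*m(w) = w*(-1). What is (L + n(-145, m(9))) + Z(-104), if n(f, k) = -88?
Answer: -116966519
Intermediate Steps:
m(w) = w/8 (m(w) = -w*(-1)/8 = -(-1)*w/8 = w/8)
Z(J) = -J - J⁴ (Z(J) = -(J + J*J³) = -(J + J⁴) = -J - J⁴)
L = 19321 (L = 139² = 19321)
(L + n(-145, m(9))) + Z(-104) = (19321 - 88) + (-1*(-104) - 1*(-104)⁴) = 19233 + (104 - 1*116985856) = 19233 + (104 - 116985856) = 19233 - 116985752 = -116966519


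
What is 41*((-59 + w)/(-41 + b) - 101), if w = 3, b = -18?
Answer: -242023/59 ≈ -4102.1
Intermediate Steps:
41*((-59 + w)/(-41 + b) - 101) = 41*((-59 + 3)/(-41 - 18) - 101) = 41*(-56/(-59) - 101) = 41*(-56*(-1/59) - 101) = 41*(56/59 - 101) = 41*(-5903/59) = -242023/59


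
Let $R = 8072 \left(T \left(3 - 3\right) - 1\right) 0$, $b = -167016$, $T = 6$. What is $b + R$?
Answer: $-167016$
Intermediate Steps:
$R = 0$ ($R = 8072 \left(6 \left(3 - 3\right) - 1\right) 0 = 8072 \left(6 \cdot 0 - 1\right) 0 = 8072 \left(0 - 1\right) 0 = 8072 \left(\left(-1\right) 0\right) = 8072 \cdot 0 = 0$)
$b + R = -167016 + 0 = -167016$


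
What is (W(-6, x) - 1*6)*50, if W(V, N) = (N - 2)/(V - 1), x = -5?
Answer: -250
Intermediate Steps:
W(V, N) = (-2 + N)/(-1 + V)
(W(-6, x) - 1*6)*50 = ((-2 - 5)/(-1 - 6) - 1*6)*50 = (-7/(-7) - 6)*50 = (-1/7*(-7) - 6)*50 = (1 - 6)*50 = -5*50 = -250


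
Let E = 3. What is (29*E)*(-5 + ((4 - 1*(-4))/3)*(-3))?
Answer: -1131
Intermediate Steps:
(29*E)*(-5 + ((4 - 1*(-4))/3)*(-3)) = (29*3)*(-5 + ((4 - 1*(-4))/3)*(-3)) = 87*(-5 + ((4 + 4)*(⅓))*(-3)) = 87*(-5 + (8*(⅓))*(-3)) = 87*(-5 + (8/3)*(-3)) = 87*(-5 - 8) = 87*(-13) = -1131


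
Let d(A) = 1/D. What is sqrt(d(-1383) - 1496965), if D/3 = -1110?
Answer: I*sqrt(1844410576870)/1110 ≈ 1223.5*I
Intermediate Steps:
D = -3330 (D = 3*(-1110) = -3330)
d(A) = -1/3330 (d(A) = 1/(-3330) = -1/3330)
sqrt(d(-1383) - 1496965) = sqrt(-1/3330 - 1496965) = sqrt(-4984893451/3330) = I*sqrt(1844410576870)/1110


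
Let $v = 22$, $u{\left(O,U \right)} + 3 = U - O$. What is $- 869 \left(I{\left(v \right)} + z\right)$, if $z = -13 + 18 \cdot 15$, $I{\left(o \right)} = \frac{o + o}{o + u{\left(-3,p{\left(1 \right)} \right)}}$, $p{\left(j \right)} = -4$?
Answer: $- \frac{2029115}{9} \approx -2.2546 \cdot 10^{5}$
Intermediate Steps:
$u{\left(O,U \right)} = -3 + U - O$ ($u{\left(O,U \right)} = -3 - \left(O - U\right) = -3 + U - O$)
$I{\left(o \right)} = \frac{2 o}{-4 + o}$ ($I{\left(o \right)} = \frac{o + o}{o - 4} = \frac{2 o}{o - 4} = \frac{2 o}{-4 + o}$)
$z = 257$ ($z = -13 + 270 = 257$)
$- 869 \left(I{\left(v \right)} + z\right) = - 869 \left(2 \cdot 22 \frac{1}{-4 + 22} + 257\right) = - 869 \left(2 \cdot 22 \cdot \frac{1}{18} + 257\right) = - 869 \left(\frac{22}{9} + 257\right) = \left(-869\right) \frac{2335}{9} = - \frac{2029115}{9}$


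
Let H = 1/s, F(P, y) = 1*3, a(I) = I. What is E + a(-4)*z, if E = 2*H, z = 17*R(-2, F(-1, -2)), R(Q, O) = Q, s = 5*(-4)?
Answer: 1359/10 ≈ 135.90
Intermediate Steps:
F(P, y) = 3
s = -20
H = -1/20 (H = 1/(-20) = -1/20 ≈ -0.050000)
z = -34 (z = 17*(-2) = -34)
E = -1/10 (E = 2*(-1/20) = -1/10 ≈ -0.10000)
E + a(-4)*z = -1/10 - 4*(-34) = -1/10 + 136 = 1359/10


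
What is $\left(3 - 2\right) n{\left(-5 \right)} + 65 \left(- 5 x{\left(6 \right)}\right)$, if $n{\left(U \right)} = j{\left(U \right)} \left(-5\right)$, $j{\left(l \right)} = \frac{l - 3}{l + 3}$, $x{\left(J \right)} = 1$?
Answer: $-345$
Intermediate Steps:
$j{\left(l \right)} = \frac{-3 + l}{3 + l}$
$n{\left(U \right)} = - \frac{5 \left(-3 + U\right)}{3 + U}$ ($n{\left(U \right)} = \frac{-3 + U}{3 + U} \left(-5\right) = - \frac{5 \left(-3 + U\right)}{3 + U}$)
$\left(3 - 2\right) n{\left(-5 \right)} + 65 \left(- 5 x{\left(6 \right)}\right) = \left(3 - 2\right) \frac{5 \left(3 - -5\right)}{3 - 5} + 65 \left(\left(-5\right) 1\right) = 1 \frac{5 \left(3 + 5\right)}{-2} + 65 \left(-5\right) = 1 \cdot 5 \left(- \frac{1}{2}\right) 8 - 325 = 1 \left(-20\right) - 325 = -20 - 325 = -345$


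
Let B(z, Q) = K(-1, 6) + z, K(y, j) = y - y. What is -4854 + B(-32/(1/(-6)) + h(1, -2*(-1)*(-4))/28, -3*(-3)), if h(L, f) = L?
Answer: -130535/28 ≈ -4662.0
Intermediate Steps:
K(y, j) = 0
B(z, Q) = z (B(z, Q) = 0 + z = z)
-4854 + B(-32/(1/(-6)) + h(1, -2*(-1)*(-4))/28, -3*(-3)) = -4854 + (-32/(1/(-6)) + 1/28) = -4854 + (-32/(-⅙) + 1*(1/28)) = -4854 + (-32*(-6) + 1/28) = -4854 + (192 + 1/28) = -4854 + 5377/28 = -130535/28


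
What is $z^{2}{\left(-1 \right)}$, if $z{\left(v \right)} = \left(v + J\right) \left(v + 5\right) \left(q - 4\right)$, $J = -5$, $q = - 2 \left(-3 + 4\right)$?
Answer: $20736$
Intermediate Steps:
$q = -2$ ($q = \left(-2\right) 1 = -2$)
$z{\left(v \right)} = - 6 \left(-5 + v\right) \left(5 + v\right)$ ($z{\left(v \right)} = \left(v - 5\right) \left(v + 5\right) \left(-2 - 4\right) = \left(-5 + v\right) \left(5 + v\right) \left(-6\right) = - 6 \left(-5 + v\right) \left(5 + v\right)$)
$z^{2}{\left(-1 \right)} = \left(150 - 6 \left(-1\right)^{2}\right)^{2} = \left(150 - 6\right)^{2} = 144^{2} = 20736$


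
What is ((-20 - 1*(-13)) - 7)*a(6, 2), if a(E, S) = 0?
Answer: 0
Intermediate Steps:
((-20 - 1*(-13)) - 7)*a(6, 2) = ((-20 - 1*(-13)) - 7)*0 = ((-20 + 13) - 7)*0 = (-7 - 7)*0 = -14*0 = 0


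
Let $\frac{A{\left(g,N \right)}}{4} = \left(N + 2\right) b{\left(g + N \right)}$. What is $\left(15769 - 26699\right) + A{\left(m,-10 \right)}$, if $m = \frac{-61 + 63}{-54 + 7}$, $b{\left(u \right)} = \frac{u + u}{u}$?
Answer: $-10994$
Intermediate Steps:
$b{\left(u \right)} = 2$ ($b{\left(u \right)} = \frac{2 u}{u} = 2$)
$m = - \frac{2}{47}$ ($m = \frac{2}{-47} = 2 \left(- \frac{1}{47}\right) = - \frac{2}{47} \approx -0.042553$)
$A{\left(g,N \right)} = 16 + 8 N$ ($A{\left(g,N \right)} = 4 \left(N + 2\right) 2 = 4 \left(2 + N\right) 2 = 4 \left(4 + 2 N\right) = 16 + 8 N$)
$\left(15769 - 26699\right) + A{\left(m,-10 \right)} = \left(15769 - 26699\right) + \left(16 + 8 \left(-10\right)\right) = -10930 + \left(16 - 80\right) = -10930 - 64 = -10994$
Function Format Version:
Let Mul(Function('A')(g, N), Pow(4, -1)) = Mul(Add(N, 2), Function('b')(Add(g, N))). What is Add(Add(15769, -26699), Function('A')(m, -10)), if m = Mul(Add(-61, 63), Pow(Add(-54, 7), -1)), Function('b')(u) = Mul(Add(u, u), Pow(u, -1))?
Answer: -10994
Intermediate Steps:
Function('b')(u) = 2 (Function('b')(u) = Mul(Mul(2, u), Pow(u, -1)) = 2)
m = Rational(-2, 47) (m = Mul(2, Pow(-47, -1)) = Mul(2, Rational(-1, 47)) = Rational(-2, 47) ≈ -0.042553)
Function('A')(g, N) = Add(16, Mul(8, N)) (Function('A')(g, N) = Mul(4, Mul(Add(N, 2), 2)) = Mul(4, Mul(Add(2, N), 2)) = Mul(4, Add(4, Mul(2, N))) = Add(16, Mul(8, N)))
Add(Add(15769, -26699), Function('A')(m, -10)) = Add(Add(15769, -26699), Add(16, Mul(8, -10))) = Add(-10930, Add(16, -80)) = Add(-10930, -64) = -10994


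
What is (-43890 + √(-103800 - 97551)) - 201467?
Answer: -245357 + I*√201351 ≈ -2.4536e+5 + 448.72*I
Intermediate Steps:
(-43890 + √(-103800 - 97551)) - 201467 = (-43890 + √(-201351)) - 201467 = (-43890 + I*√201351) - 201467 = -245357 + I*√201351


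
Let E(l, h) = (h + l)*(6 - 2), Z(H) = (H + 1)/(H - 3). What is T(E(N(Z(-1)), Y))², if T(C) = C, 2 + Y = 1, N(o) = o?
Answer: 16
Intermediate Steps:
Z(H) = (1 + H)/(-3 + H)
Y = -1 (Y = -2 + 1 = -1)
E(l, h) = 4*h + 4*l (E(l, h) = (h + l)*4 = 4*h + 4*l)
T(E(N(Z(-1)), Y))² = (4*(-1) + 4*((1 - 1)/(-3 - 1)))² = (-4 + 4*(0/(-4)))² = (-4 + 4*(-¼*0))² = (-4 + 4*0)² = (-4 + 0)² = (-4)² = 16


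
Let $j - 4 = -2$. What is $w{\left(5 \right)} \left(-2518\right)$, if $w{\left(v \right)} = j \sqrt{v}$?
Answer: $- 5036 \sqrt{5} \approx -11261.0$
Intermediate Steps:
$j = 2$ ($j = 4 - 2 = 2$)
$w{\left(v \right)} = 2 \sqrt{v}$
$w{\left(5 \right)} \left(-2518\right) = 2 \sqrt{5} \left(-2518\right) = - 5036 \sqrt{5}$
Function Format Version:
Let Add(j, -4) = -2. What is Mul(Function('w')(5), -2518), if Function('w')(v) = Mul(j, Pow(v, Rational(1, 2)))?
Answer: Mul(-5036, Pow(5, Rational(1, 2))) ≈ -11261.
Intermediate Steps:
j = 2 (j = Add(4, -2) = 2)
Function('w')(v) = Mul(2, Pow(v, Rational(1, 2)))
Mul(Function('w')(5), -2518) = Mul(Mul(2, Pow(5, Rational(1, 2))), -2518) = Mul(-5036, Pow(5, Rational(1, 2)))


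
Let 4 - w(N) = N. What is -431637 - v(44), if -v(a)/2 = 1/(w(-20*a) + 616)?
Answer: -323727749/750 ≈ -4.3164e+5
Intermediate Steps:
w(N) = 4 - N
v(a) = -2/(620 + 20*a) (v(a) = -2/((4 - (-20)*a) + 616) = -2/((4 + 20*a) + 616) = -2/(620 + 20*a))
-431637 - v(44) = -431637 - (-1)/(310 + 10*44) = -431637 - (-1)/(310 + 440) = -431637 - (-1)/750 = -431637 - 1*(-1/750) = -431637 + 1/750 = -323727749/750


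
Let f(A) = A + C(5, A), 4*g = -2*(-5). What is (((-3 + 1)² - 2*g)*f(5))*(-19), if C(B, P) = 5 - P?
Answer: 95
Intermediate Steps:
g = 5/2 (g = (-2*(-5))/4 = (¼)*10 = 5/2 ≈ 2.5000)
f(A) = 5 (f(A) = A + (5 - A) = 5)
(((-3 + 1)² - 2*g)*f(5))*(-19) = (((-3 + 1)² - 2*5/2)*5)*(-19) = (((-2)² - 5)*5)*(-19) = ((4 - 5)*5)*(-19) = -1*5*(-19) = -5*(-19) = 95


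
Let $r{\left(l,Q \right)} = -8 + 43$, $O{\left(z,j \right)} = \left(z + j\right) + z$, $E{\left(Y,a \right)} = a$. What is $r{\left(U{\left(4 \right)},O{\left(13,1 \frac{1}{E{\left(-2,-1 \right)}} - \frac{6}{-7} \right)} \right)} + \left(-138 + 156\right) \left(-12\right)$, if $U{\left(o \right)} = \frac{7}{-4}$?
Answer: $-181$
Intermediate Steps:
$U{\left(o \right)} = - \frac{7}{4}$ ($U{\left(o \right)} = 7 \left(- \frac{1}{4}\right) = - \frac{7}{4}$)
$O{\left(z,j \right)} = j + 2 z$ ($O{\left(z,j \right)} = \left(j + z\right) + z = j + 2 z$)
$r{\left(l,Q \right)} = 35$
$r{\left(U{\left(4 \right)},O{\left(13,1 \frac{1}{E{\left(-2,-1 \right)}} - \frac{6}{-7} \right)} \right)} + \left(-138 + 156\right) \left(-12\right) = 35 + \left(-138 + 156\right) \left(-12\right) = 35 + 18 \left(-12\right) = 35 - 216 = -181$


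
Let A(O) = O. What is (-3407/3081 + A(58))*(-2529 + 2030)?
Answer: -87470209/3081 ≈ -28390.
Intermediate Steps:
(-3407/3081 + A(58))*(-2529 + 2030) = (-3407/3081 + 58)*(-2529 + 2030) = (-3407*1/3081 + 58)*(-499) = (-3407/3081 + 58)*(-499) = (175291/3081)*(-499) = -87470209/3081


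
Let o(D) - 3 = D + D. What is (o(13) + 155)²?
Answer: 33856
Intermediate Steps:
o(D) = 3 + 2*D (o(D) = 3 + (D + D) = 3 + 2*D)
(o(13) + 155)² = ((3 + 2*13) + 155)² = ((3 + 26) + 155)² = (29 + 155)² = 184² = 33856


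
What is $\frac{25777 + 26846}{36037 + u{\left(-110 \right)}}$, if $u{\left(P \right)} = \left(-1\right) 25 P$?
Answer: $\frac{17541}{12929} \approx 1.3567$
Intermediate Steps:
$u{\left(P \right)} = - 25 P$
$\frac{25777 + 26846}{36037 + u{\left(-110 \right)}} = \frac{25777 + 26846}{36037 - -2750} = \frac{52623}{36037 + 2750} = \frac{52623}{38787} = 52623 \cdot \frac{1}{38787} = \frac{17541}{12929}$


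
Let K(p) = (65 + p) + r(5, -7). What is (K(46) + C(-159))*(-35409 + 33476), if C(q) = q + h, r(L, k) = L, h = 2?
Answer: 79253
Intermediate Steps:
C(q) = 2 + q (C(q) = q + 2 = 2 + q)
K(p) = 70 + p (K(p) = (65 + p) + 5 = 70 + p)
(K(46) + C(-159))*(-35409 + 33476) = ((70 + 46) + (2 - 159))*(-35409 + 33476) = (116 - 157)*(-1933) = -41*(-1933) = 79253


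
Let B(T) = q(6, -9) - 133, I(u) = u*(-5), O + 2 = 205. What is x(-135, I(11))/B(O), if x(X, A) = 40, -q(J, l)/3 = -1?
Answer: -4/13 ≈ -0.30769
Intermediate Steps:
O = 203 (O = -2 + 205 = 203)
I(u) = -5*u
q(J, l) = 3 (q(J, l) = -3*(-1) = 3)
B(T) = -130 (B(T) = 3 - 133 = -130)
x(-135, I(11))/B(O) = 40/(-130) = 40*(-1/130) = -4/13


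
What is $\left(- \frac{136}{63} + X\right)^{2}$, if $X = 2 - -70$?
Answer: $\frac{19360000}{3969} \approx 4877.8$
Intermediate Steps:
$X = 72$ ($X = 2 + 70 = 72$)
$\left(- \frac{136}{63} + X\right)^{2} = \left(- \frac{136}{63} + 72\right)^{2} = \left(\frac{4400}{63}\right)^{2} = \frac{19360000}{3969}$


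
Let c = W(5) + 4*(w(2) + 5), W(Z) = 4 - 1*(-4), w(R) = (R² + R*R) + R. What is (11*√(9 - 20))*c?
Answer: 748*I*√11 ≈ 2480.8*I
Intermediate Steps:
w(R) = R + 2*R² (w(R) = (R² + R²) + R = 2*R² + R = R + 2*R²)
W(Z) = 8 (W(Z) = 4 + 4 = 8)
c = 68 (c = 8 + 4*(2*(1 + 2*2) + 5) = 8 + 4*(2*(1 + 4) + 5) = 8 + 4*(2*5 + 5) = 8 + 4*(10 + 5) = 8 + 4*15 = 8 + 60 = 68)
(11*√(9 - 20))*c = (11*√(9 - 20))*68 = (11*√(-11))*68 = (11*(I*√11))*68 = (11*I*√11)*68 = 748*I*√11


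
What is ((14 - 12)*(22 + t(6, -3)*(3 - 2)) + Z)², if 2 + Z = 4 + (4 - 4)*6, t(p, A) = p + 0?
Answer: 3364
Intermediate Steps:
t(p, A) = p
Z = 2 (Z = -2 + (4 + (4 - 4)*6) = -2 + (4 + 0*6) = -2 + (4 + 0) = -2 + 4 = 2)
((14 - 12)*(22 + t(6, -3)*(3 - 2)) + Z)² = ((14 - 12)*(22 + 6*(3 - 2)) + 2)² = (2*(22 + 6*1) + 2)² = (2*(22 + 6) + 2)² = (2*28 + 2)² = (56 + 2)² = 58² = 3364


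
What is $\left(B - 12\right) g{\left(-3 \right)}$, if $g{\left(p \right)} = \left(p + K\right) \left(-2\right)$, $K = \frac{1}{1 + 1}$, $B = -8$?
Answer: $-100$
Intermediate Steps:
$K = \frac{1}{2} \approx 0.5$
$g{\left(p \right)} = -1 - 2 p$ ($g{\left(p \right)} = \left(p + \frac{1}{2}\right) \left(-2\right) = \left(\frac{1}{2} + p\right) \left(-2\right) = -1 - 2 p$)
$\left(B - 12\right) g{\left(-3 \right)} = \left(-8 - 12\right) \left(-1 - -6\right) = - 20 \left(-1 + 6\right) = \left(-20\right) 5 = -100$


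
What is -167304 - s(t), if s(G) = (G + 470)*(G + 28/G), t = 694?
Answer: -338382936/347 ≈ -9.7517e+5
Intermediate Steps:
s(G) = (470 + G)*(G + 28/G)
-167304 - s(t) = -167304 - (28 + 694² + 470*694 + 13160/694) = -167304 - (28 + 481636 + 326180 + 13160*(1/694)) = -167304 - (28 + 481636 + 326180 + 6580/347) = -167304 - 1*280328448/347 = -167304 - 280328448/347 = -338382936/347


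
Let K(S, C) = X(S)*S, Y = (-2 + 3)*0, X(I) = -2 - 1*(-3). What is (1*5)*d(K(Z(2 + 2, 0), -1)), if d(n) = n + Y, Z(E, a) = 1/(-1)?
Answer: -5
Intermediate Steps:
X(I) = 1 (X(I) = -2 + 3 = 1)
Y = 0 (Y = 1*0 = 0)
Z(E, a) = -1
K(S, C) = S (K(S, C) = 1*S = S)
d(n) = n (d(n) = n + 0 = n)
(1*5)*d(K(Z(2 + 2, 0), -1)) = (1*5)*(-1) = 5*(-1) = -5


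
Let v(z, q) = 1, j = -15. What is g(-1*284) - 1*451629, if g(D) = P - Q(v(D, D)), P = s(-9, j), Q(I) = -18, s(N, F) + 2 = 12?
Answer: -451601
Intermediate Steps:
s(N, F) = 10 (s(N, F) = -2 + 12 = 10)
P = 10
g(D) = 28 (g(D) = 10 - 1*(-18) = 10 + 18 = 28)
g(-1*284) - 1*451629 = 28 - 1*451629 = 28 - 451629 = -451601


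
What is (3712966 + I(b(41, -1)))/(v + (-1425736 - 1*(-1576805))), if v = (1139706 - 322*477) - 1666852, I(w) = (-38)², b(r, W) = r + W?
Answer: -3714410/529671 ≈ -7.0127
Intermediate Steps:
b(r, W) = W + r
I(w) = 1444
v = -680740 (v = (1139706 - 153594) - 1666852 = 986112 - 1666852 = -680740)
(3712966 + I(b(41, -1)))/(v + (-1425736 - 1*(-1576805))) = (3712966 + 1444)/(-680740 + (-1425736 - 1*(-1576805))) = 3714410/(-680740 + (-1425736 + 1576805)) = 3714410/(-680740 + 151069) = 3714410/(-529671) = 3714410*(-1/529671) = -3714410/529671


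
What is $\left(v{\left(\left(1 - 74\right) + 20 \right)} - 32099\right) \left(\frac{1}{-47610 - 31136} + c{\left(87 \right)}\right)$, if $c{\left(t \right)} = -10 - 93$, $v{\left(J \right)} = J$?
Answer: $\frac{130389847764}{39373} \approx 3.3117 \cdot 10^{6}$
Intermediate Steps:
$c{\left(t \right)} = -103$ ($c{\left(t \right)} = -10 - 93 = -103$)
$\left(v{\left(\left(1 - 74\right) + 20 \right)} - 32099\right) \left(\frac{1}{-47610 - 31136} + c{\left(87 \right)}\right) = \left(\left(\left(1 - 74\right) + 20\right) - 32099\right) \left(\frac{1}{-47610 - 31136} - 103\right) = \left(\left(-73 + 20\right) - 32099\right) \left(\frac{1}{-47610 - 31136} - 103\right) = \left(-53 - 32099\right) \left(\frac{1}{-78746} - 103\right) = - 32152 \left(- \frac{1}{78746} - 103\right) = \left(-32152\right) \left(- \frac{8110839}{78746}\right) = \frac{130389847764}{39373}$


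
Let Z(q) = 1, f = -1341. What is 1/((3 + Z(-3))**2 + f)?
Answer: -1/1325 ≈ -0.00075472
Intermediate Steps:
1/((3 + Z(-3))**2 + f) = 1/((3 + 1)**2 - 1341) = 1/(4**2 - 1341) = 1/(16 - 1341) = 1/(-1325) = -1/1325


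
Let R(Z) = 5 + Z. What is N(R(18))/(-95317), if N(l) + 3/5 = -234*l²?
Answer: 618933/476585 ≈ 1.2987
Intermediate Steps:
N(l) = -⅗ - 234*l²
N(R(18))/(-95317) = (-⅗ - 234*(5 + 18)²)/(-95317) = (-⅗ - 234*23²)*(-1/95317) = (-⅗ - 234*529)*(-1/95317) = (-⅗ - 123786)*(-1/95317) = -618933/5*(-1/95317) = 618933/476585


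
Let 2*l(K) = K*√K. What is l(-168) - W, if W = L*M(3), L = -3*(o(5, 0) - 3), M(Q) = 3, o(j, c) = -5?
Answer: -72 - 168*I*√42 ≈ -72.0 - 1088.8*I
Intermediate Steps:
l(K) = K^(3/2)/2 (l(K) = (K*√K)/2 = K^(3/2)/2)
L = 24 (L = -3*(-5 - 3) = -3*(-8) = 24)
W = 72 (W = 24*3 = 72)
l(-168) - W = (-168)^(3/2)/2 - 1*72 = (-336*I*√42)/2 - 72 = -168*I*√42 - 72 = -72 - 168*I*√42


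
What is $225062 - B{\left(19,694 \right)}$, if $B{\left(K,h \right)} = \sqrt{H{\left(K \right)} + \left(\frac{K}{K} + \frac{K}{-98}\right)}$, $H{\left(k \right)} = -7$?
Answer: $225062 - \frac{i \sqrt{1214}}{14} \approx 2.2506 \cdot 10^{5} - 2.4888 i$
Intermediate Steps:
$B{\left(K,h \right)} = \sqrt{-6 - \frac{K}{98}}$ ($B{\left(K,h \right)} = \sqrt{-7 + \left(\frac{K}{K} + \frac{K}{-98}\right)} = \sqrt{-7 + \left(1 + K \left(- \frac{1}{98}\right)\right)} = \sqrt{-7 - \left(-1 + \frac{K}{98}\right)} = \sqrt{-6 - \frac{K}{98}}$)
$225062 - B{\left(19,694 \right)} = 225062 - \frac{\sqrt{-1176 - 38}}{14} = 225062 - \frac{\sqrt{-1214}}{14} = 225062 - \frac{i \sqrt{1214}}{14}$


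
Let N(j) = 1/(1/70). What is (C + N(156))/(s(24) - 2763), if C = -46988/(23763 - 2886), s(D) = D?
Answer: -128582/5198373 ≈ -0.024735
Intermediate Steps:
N(j) = 70 (N(j) = 1/(1/70) = 70)
C = -46988/20877 ≈ -2.2507
(C + N(156))/(s(24) - 2763) = (-46988/20877 + 70)/(24 - 2763) = (1414402/20877)/(-2739) = (1414402/20877)*(-1/2739) = -128582/5198373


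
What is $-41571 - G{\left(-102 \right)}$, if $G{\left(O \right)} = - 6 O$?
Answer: $-42183$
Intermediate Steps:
$-41571 - G{\left(-102 \right)} = -41571 - \left(-6\right) \left(-102\right) = -41571 - 612 = -42183$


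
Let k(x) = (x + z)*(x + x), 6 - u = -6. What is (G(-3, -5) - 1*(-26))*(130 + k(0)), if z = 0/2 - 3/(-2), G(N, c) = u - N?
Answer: 5330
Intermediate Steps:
u = 12 (u = 6 - 1*(-6) = 6 + 6 = 12)
G(N, c) = 12 - N
z = 3/2 (z = 0*(½) - 3*(-½) = 0 + 3/2 = 3/2 ≈ 1.5000)
k(x) = 2*x*(3/2 + x) (k(x) = (x + 3/2)*(x + x) = (3/2 + x)*(2*x) = 2*x*(3/2 + x))
(G(-3, -5) - 1*(-26))*(130 + k(0)) = ((12 - 1*(-3)) - 1*(-26))*(130 + 0*(3 + 2*0)) = ((12 + 3) + 26)*(130 + 0*(3 + 0)) = (15 + 26)*(130 + 0*3) = 41*(130 + 0) = 41*130 = 5330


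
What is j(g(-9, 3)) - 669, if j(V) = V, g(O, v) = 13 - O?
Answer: -647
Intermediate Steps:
j(g(-9, 3)) - 669 = (13 - 1*(-9)) - 669 = (13 + 9) - 669 = 22 - 669 = -647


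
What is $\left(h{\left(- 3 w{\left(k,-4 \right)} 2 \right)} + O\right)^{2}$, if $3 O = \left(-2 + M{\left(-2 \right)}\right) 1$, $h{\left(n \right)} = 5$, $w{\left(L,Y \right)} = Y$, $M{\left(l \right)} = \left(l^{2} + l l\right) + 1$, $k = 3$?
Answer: $\frac{484}{9} \approx 53.778$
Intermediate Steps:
$M{\left(l \right)} = 1 + 2 l^{2}$ ($M{\left(l \right)} = \left(l^{2} + l^{2}\right) + 1 = 2 l^{2} + 1 = 1 + 2 l^{2}$)
$O = \frac{7}{3}$ ($O = \frac{\left(-2 + \left(1 + 2 \left(-2\right)^{2}\right)\right) 1}{3} = \frac{\left(-2 + \left(1 + 2 \cdot 4\right)\right) 1}{3} = \frac{\left(-2 + \left(1 + 8\right)\right) 1}{3} = \frac{\left(-2 + 9\right) 1}{3} = \frac{7 \cdot 1}{3} = \frac{1}{3} \cdot 7 = \frac{7}{3} \approx 2.3333$)
$\left(h{\left(- 3 w{\left(k,-4 \right)} 2 \right)} + O\right)^{2} = \left(5 + \frac{7}{3}\right)^{2} = \left(\frac{22}{3}\right)^{2} = \frac{484}{9}$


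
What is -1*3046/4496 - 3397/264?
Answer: -125602/9273 ≈ -13.545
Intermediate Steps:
-1*3046/4496 - 3397/264 = -3046*1/4496 - 3397*1/264 = -1523/2248 - 3397/264 = -125602/9273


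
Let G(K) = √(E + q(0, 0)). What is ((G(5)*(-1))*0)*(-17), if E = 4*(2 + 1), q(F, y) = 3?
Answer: 0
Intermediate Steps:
E = 12 (E = 4*3 = 12)
G(K) = √15 (G(K) = √(12 + 3) = √15)
((G(5)*(-1))*0)*(-17) = ((√15*(-1))*0)*(-17) = (-√15*0)*(-17) = 0*(-17) = 0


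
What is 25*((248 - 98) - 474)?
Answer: -8100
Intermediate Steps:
25*((248 - 98) - 474) = 25*(150 - 474) = 25*(-324) = -8100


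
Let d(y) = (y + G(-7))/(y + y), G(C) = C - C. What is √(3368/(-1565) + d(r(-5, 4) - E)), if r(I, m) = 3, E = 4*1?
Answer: I*√16185230/3130 ≈ 1.2853*I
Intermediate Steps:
E = 4
G(C) = 0
d(y) = ½ (d(y) = (y + 0)/(y + y) = y/((2*y)) = y*(1/(2*y)) = ½)
√(3368/(-1565) + d(r(-5, 4) - E)) = √(3368/(-1565) + ½) = √(3368*(-1/1565) + ½) = √(-3368/1565 + ½) = √(-5171/3130) = I*√16185230/3130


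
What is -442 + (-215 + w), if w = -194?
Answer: -851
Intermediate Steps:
-442 + (-215 + w) = -442 + (-215 - 194) = -442 - 409 = -851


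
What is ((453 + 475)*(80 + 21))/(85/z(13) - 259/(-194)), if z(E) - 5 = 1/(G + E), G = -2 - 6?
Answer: 14773876/2787 ≈ 5301.0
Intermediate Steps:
G = -8
z(E) = 5 + 1/(-8 + E)
((453 + 475)*(80 + 21))/(85/z(13) - 259/(-194)) = ((453 + 475)*(80 + 21))/(85/(((-39 + 5*13)/(-8 + 13))) - 259/(-194)) = (928*101)/(85/(((-39 + 65)/5)) - 259*(-1/194)) = 93728/(85/(((⅕)*26)) + 259/194) = 93728/(85/(26/5) + 259/194) = 93728/(85*(5/26) + 259/194) = 93728/(425/26 + 259/194) = 93728/(22296/1261) = 93728*(1261/22296) = 14773876/2787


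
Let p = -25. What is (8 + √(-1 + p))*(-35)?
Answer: -280 - 35*I*√26 ≈ -280.0 - 178.47*I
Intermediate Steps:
(8 + √(-1 + p))*(-35) = (8 + √(-1 - 25))*(-35) = (8 + √(-26))*(-35) = (8 + I*√26)*(-35) = -280 - 35*I*√26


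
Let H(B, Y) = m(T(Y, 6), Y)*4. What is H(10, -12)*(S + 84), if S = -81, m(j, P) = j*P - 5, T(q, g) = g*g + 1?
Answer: -5388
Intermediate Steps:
T(q, g) = 1 + g² (T(q, g) = g² + 1 = 1 + g²)
m(j, P) = -5 + P*j (m(j, P) = P*j - 5 = -5 + P*j)
H(B, Y) = -20 + 148*Y (H(B, Y) = (-5 + Y*(1 + 6²))*4 = (-5 + Y*(1 + 36))*4 = (-5 + Y*37)*4 = (-5 + 37*Y)*4 = -20 + 148*Y)
H(10, -12)*(S + 84) = (-20 + 148*(-12))*(-81 + 84) = (-20 - 1776)*3 = -1796*3 = -5388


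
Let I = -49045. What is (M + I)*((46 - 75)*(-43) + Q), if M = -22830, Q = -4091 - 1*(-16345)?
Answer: -970384375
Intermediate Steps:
Q = 12254 (Q = -4091 + 16345 = 12254)
(M + I)*((46 - 75)*(-43) + Q) = (-22830 - 49045)*((46 - 75)*(-43) + 12254) = -71875*(-29*(-43) + 12254) = -71875*(1247 + 12254) = -71875*13501 = -970384375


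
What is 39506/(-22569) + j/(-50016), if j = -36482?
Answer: -192094973/188135184 ≈ -1.0210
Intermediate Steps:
39506/(-22569) + j/(-50016) = 39506/(-22569) - 36482/(-50016) = 39506*(-1/22569) - 36482*(-1/50016) = -39506/22569 + 18241/25008 = -192094973/188135184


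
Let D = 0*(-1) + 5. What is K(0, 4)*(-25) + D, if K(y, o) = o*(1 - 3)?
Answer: 205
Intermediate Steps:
D = 5 (D = 0 + 5 = 5)
K(y, o) = -2*o (K(y, o) = o*(-2) = -2*o)
K(0, 4)*(-25) + D = -2*4*(-25) + 5 = -8*(-25) + 5 = 200 + 5 = 205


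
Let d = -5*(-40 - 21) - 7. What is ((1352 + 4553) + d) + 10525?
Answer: 16728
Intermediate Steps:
d = 298 (d = -5*(-61) - 7 = 305 - 7 = 298)
((1352 + 4553) + d) + 10525 = ((1352 + 4553) + 298) + 10525 = (5905 + 298) + 10525 = 6203 + 10525 = 16728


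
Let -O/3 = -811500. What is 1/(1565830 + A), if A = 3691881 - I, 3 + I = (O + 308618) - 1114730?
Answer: 1/3629326 ≈ 2.7553e-7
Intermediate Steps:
O = 2434500 (O = -3*(-811500) = 2434500)
I = 1628385 (I = -3 + ((2434500 + 308618) - 1114730) = -3 + (2743118 - 1114730) = -3 + 1628388 = 1628385)
A = 2063496 (A = 3691881 - 1*1628385 = 3691881 - 1628385 = 2063496)
1/(1565830 + A) = 1/(1565830 + 2063496) = 1/3629326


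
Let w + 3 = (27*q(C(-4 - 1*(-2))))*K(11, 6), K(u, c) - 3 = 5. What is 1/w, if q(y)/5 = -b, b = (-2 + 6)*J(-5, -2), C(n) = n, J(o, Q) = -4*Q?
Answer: -1/34563 ≈ -2.8933e-5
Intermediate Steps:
K(u, c) = 8 (K(u, c) = 3 + 5 = 8)
b = 32 (b = (-2 + 6)*(-4*(-2)) = 4*8 = 32)
q(y) = -160 (q(y) = 5*(-1*32) = 5*(-32) = -160)
w = -34563 (w = -3 + (27*(-160))*8 = -3 - 4320*8 = -3 - 34560 = -34563)
1/w = 1/(-34563) = -1/34563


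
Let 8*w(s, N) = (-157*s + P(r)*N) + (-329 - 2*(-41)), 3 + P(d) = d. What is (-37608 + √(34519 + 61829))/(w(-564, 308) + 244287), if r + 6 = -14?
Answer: -300864/2035513 + 16*√24087/2035513 ≈ -0.14659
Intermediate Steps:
r = -20 (r = -6 - 14 = -20)
P(d) = -3 + d
w(s, N) = -247/8 - 157*s/8 - 23*N/8 (w(s, N) = ((-157*s + (-3 - 20)*N) + (-329 - 2*(-41)))/8 = ((-157*s - 23*N) + (-329 + 82))/8 = ((-157*s - 23*N) - 247)/8 = (-247 - 157*s - 23*N)/8 = -247/8 - 157*s/8 - 23*N/8)
(-37608 + √(34519 + 61829))/(w(-564, 308) + 244287) = (-37608 + √(34519 + 61829))/((-247/8 - 157/8*(-564) - 23/8*308) + 244287) = (-37608 + √96348)/((-247/8 + 22137/2 - 1771/2) + 244287) = (-37608 + 2*√24087)/(81217/8 + 244287) = (-37608 + 2*√24087)/(2035513/8) = (-37608 + 2*√24087)*(8/2035513) = -300864/2035513 + 16*√24087/2035513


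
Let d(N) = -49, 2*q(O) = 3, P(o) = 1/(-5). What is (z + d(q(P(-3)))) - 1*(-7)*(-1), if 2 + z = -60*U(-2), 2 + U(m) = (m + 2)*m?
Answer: 62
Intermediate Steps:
P(o) = -⅕
q(O) = 3/2 (q(O) = (½)*3 = 3/2)
U(m) = -2 + m*(2 + m) (U(m) = -2 + (m + 2)*m = -2 + (2 + m)*m = -2 + m*(2 + m))
z = 118 (z = -2 - 60*(-2 + (-2)² + 2*(-2)) = -2 - 60*(-2 + 4 - 4) = -2 - 60*(-2) = -2 + 120 = 118)
(z + d(q(P(-3)))) - 1*(-7)*(-1) = (118 - 49) - 1*(-7)*(-1) = 69 + 7*(-1) = 69 - 7 = 62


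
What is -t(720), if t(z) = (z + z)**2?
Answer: -2073600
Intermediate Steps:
t(z) = 4*z**2 (t(z) = (2*z)**2 = 4*z**2)
-t(720) = -4*720**2 = -4*518400 = -1*2073600 = -2073600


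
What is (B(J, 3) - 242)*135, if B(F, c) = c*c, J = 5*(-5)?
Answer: -31455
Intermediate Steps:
J = -25
B(F, c) = c**2
(B(J, 3) - 242)*135 = (3**2 - 242)*135 = (9 - 242)*135 = -233*135 = -31455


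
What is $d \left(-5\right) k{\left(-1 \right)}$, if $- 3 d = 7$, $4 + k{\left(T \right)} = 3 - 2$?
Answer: $-35$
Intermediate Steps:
$k{\left(T \right)} = -3$ ($k{\left(T \right)} = -4 + \left(3 - 2\right) = -4 + 1 = -3$)
$d = - \frac{7}{3}$ ($d = \left(- \frac{1}{3}\right) 7 = - \frac{7}{3} \approx -2.3333$)
$d \left(-5\right) k{\left(-1 \right)} = \left(- \frac{7}{3}\right) \left(-5\right) \left(-3\right) = \frac{35}{3} \left(-3\right) = -35$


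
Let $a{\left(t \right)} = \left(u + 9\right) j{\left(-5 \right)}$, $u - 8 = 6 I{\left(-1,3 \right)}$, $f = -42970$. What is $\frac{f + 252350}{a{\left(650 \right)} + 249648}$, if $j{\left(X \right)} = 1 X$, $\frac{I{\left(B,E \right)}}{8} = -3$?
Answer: $\frac{209380}{250283} \approx 0.83657$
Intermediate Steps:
$I{\left(B,E \right)} = -24$ ($I{\left(B,E \right)} = 8 \left(-3\right) = -24$)
$j{\left(X \right)} = X$
$u = -136$ ($u = 8 + 6 \left(-24\right) = 8 - 144 = -136$)
$a{\left(t \right)} = 635$ ($a{\left(t \right)} = \left(-136 + 9\right) \left(-5\right) = \left(-127\right) \left(-5\right) = 635$)
$\frac{f + 252350}{a{\left(650 \right)} + 249648} = \frac{-42970 + 252350}{635 + 249648} = \frac{209380}{250283}$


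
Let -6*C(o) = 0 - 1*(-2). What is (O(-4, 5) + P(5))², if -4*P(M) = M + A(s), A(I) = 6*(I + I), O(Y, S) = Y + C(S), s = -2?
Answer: 25/144 ≈ 0.17361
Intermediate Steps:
C(o) = -⅓ (C(o) = -(0 - 1*(-2))/6 = -(0 + 2)/6 = -⅙*2 = -⅓)
O(Y, S) = -⅓ + Y (O(Y, S) = Y - ⅓ = -⅓ + Y)
A(I) = 12*I (A(I) = 6*(2*I) = 12*I)
P(M) = 6 - M/4 (P(M) = -(M + 12*(-2))/4 = -(M - 24)/4 = -(-24 + M)/4 = 6 - M/4)
(O(-4, 5) + P(5))² = ((-⅓ - 4) + (6 - ¼*5))² = (-13/3 + (6 - 5/4))² = (-13/3 + 19/4)² = (5/12)² = 25/144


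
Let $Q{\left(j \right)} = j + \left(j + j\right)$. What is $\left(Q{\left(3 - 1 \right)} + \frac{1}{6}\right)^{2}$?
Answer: $\frac{1369}{36} \approx 38.028$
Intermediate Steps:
$Q{\left(j \right)} = 3 j$ ($Q{\left(j \right)} = j + 2 j = 3 j$)
$\left(Q{\left(3 - 1 \right)} + \frac{1}{6}\right)^{2} = \left(3 \left(3 - 1\right) + \frac{1}{6}\right)^{2} = \left(3 \cdot 2 + \frac{1}{6}\right)^{2} = \left(6 + \frac{1}{6}\right)^{2} = \left(\frac{37}{6}\right)^{2} = \frac{1369}{36}$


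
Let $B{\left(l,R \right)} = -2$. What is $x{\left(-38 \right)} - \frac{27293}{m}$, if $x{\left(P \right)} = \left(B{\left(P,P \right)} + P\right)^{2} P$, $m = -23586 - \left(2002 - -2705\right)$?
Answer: $- \frac{1720187107}{28293} \approx -60799.0$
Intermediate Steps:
$m = -28293$ ($m = -23586 - \left(2002 + 2705\right) = -23586 - 4707 = -28293$)
$x{\left(P \right)} = P \left(-2 + P\right)^{2}$ ($x{\left(P \right)} = \left(-2 + P\right)^{2} P = P \left(-2 + P\right)^{2}$)
$x{\left(-38 \right)} - \frac{27293}{m} = - 38 \left(-2 - 38\right)^{2} - \frac{27293}{-28293} = - 38 \left(-40\right)^{2} - 27293 \left(- \frac{1}{28293}\right) = \left(-38\right) 1600 - - \frac{27293}{28293} = -60800 + \frac{27293}{28293} = - \frac{1720187107}{28293}$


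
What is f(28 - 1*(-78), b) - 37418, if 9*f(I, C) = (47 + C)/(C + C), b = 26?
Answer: -17511551/468 ≈ -37418.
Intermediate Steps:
f(I, C) = (47 + C)/(18*C) (f(I, C) = ((47 + C)/(C + C))/9 = ((47 + C)/((2*C)))/9 = ((47 + C)*(1/(2*C)))/9 = ((47 + C)/(2*C))/9 = (47 + C)/(18*C))
f(28 - 1*(-78), b) - 37418 = (1/18)*(47 + 26)/26 - 37418 = (1/18)*(1/26)*73 - 37418 = 73/468 - 37418 = -17511551/468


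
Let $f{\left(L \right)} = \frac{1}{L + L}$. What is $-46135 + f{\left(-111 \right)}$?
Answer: $- \frac{10241971}{222} \approx -46135.0$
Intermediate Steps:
$f{\left(L \right)} = \frac{1}{2 L}$
$-46135 + f{\left(-111 \right)} = -46135 + \frac{1}{2 \left(-111\right)} = -46135 + \frac{1}{2} \left(- \frac{1}{111}\right) = -46135 - \frac{1}{222} = - \frac{10241971}{222}$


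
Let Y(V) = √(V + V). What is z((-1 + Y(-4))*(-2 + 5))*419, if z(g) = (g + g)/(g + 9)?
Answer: 419*(I + 2*√2)/(√2 - I) ≈ 419.0 + 592.56*I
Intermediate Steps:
Y(V) = √2*√V (Y(V) = √(2*V) = √2*√V)
z(g) = 2*g/(9 + g) (z(g) = (2*g)/(9 + g) = 2*g/(9 + g))
z((-1 + Y(-4))*(-2 + 5))*419 = (2*((-1 + √2*√(-4))*(-2 + 5))/(9 + (-1 + √2*√(-4))*(-2 + 5)))*419 = (2*((-1 + √2*(2*I))*3)/(9 + (-1 + √2*(2*I))*3))*419 = (2*((-1 + 2*I*√2)*3)/(9 + (-1 + 2*I*√2)*3))*419 = (2*(-3 + 6*I*√2)/(9 + (-3 + 6*I*√2)))*419 = (2*(-3 + 6*I*√2)/(6 + 6*I*√2))*419 = 838*(-3 + 6*I*√2)/(6 + 6*I*√2)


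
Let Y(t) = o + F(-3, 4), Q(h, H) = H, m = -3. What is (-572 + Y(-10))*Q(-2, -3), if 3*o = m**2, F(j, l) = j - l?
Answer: 1728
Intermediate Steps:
o = 3 (o = (1/3)*(-3)**2 = (1/3)*9 = 3)
Y(t) = -4 (Y(t) = 3 + (-3 - 1*4) = 3 + (-3 - 4) = 3 - 7 = -4)
(-572 + Y(-10))*Q(-2, -3) = (-572 - 4)*(-3) = -576*(-3) = 1728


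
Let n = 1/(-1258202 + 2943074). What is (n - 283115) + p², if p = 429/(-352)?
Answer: -61057284307423/215663616 ≈ -2.8311e+5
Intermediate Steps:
p = -39/32 (p = 429*(-1/352) = -39/32 ≈ -1.2188)
n = 1/1684872 ≈ 5.9352e-7
(n - 283115) + p² = (1/1684872 - 283115) + (-39/32)² = -477012536279/1684872 + 1521/1024 = -61057284307423/215663616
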